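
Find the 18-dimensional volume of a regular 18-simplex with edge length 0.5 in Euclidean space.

V_18 = √(19) · 0.5^18 / (18! · 2^(18/2)) ≈ 5.07254e-24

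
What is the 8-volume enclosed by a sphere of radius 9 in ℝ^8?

V_8(9) = π^(8/2) · (9)^8 / Γ(8/2 + 1) = 14348907·π^4/8 ≈ 1.74714e+08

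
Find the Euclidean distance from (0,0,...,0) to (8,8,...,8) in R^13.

d = √(8² + 8² + ... + 8²) [13 terms] = √(13·8²) = 8√13 ≈ 28.8444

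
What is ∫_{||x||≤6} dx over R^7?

V_7(6) = π^(7/2) · (6)^7 / Γ(7/2 + 1) = 1492992·π^3/35 ≈ 1.32263e+06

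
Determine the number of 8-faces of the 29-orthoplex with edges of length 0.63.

f_8(29-orthoplex) = 2^9 · (29 choose 9) = 5127682560.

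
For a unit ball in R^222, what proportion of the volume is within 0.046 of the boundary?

1 - (1-0.046)^222 ≈ 0.999971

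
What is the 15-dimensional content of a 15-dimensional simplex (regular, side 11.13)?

V_15 = √(16) · 11.13^15 / (15! · 2^(15/2)) ≈ 84.1905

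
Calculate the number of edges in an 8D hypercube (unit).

Number of 1-faces = C(8,1)·2^(8-1) = 8·128 = 1024.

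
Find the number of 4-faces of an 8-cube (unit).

Number of 4-faces = C(8,4) · 2^(8-4) = 70 · 16 = 1120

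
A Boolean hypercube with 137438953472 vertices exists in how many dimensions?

The n-cube has 2^n vertices, and 137438953472 = 2^37, so n = 37.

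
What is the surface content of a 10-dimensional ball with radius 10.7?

S_10(10.7) = 2·π^(10/2)·(10.7)^9 / Γ(10/2) ≈ 4.68837e+10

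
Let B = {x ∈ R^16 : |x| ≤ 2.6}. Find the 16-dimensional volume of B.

V_16(2.6) = π^(16/2) · (2.6)^16 / Γ(16/2 + 1) ≈ 1.02625e+06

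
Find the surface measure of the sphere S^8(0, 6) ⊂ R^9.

The surface area of an n-ball is 2π^(n/2) r^(n-1) / Γ(n/2). For n=9, r=6: 17915904·π^4/35 ≈ 4.98621e+07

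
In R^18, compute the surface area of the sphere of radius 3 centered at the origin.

S = n·V_n(r)/r = 18·V_18(3)/3 (volume-to-surface relation), giving 14348907·π^9/2240 ≈ 1.9095e+08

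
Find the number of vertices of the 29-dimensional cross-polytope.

An n-cross-polytope has 2n vertices; here n = 29, giving 58.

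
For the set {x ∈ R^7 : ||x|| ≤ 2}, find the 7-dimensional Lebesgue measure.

Volume = π^{7/2}·(2)^7/Γ(9/2) = 2048·π^3/105 ≈ 604.77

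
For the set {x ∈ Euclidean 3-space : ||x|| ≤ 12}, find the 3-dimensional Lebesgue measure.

V_3(12) = π^(3/2) · (12)^3 / Γ(3/2 + 1) = 2304·π ≈ 7238.23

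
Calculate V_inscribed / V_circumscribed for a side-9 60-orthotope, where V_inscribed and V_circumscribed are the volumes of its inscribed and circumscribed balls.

V_in / V_out = (r_in/r_out)^60 = (1/√60)^60 = 60^(-60/2) ≈ 4.52337e-54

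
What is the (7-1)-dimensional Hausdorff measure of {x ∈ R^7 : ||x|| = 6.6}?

S = n·V_n(r)/r = 7·V_7(6.6)/6.6 (volume-to-surface relation), giving 2.73364e+06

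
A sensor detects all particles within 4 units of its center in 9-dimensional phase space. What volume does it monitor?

Volume = π^{9/2}·(4)^9/Γ(11/2) = 8388608·π^4/945 ≈ 864684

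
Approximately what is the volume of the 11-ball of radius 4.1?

Volume = π^{11/2}·(4.1)^11/Γ(13/2) ≈ 1.03688e+07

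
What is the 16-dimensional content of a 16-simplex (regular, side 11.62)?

Volume = 11.62^16 · √(17/2^16) / 16! ≈ 85.0478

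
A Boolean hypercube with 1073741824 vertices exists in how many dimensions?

The n-cube has 2^n vertices, and 1073741824 = 2^30, so n = 30.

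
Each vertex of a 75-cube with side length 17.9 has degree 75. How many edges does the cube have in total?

Number of 1-faces = C(75,1)·2^(75-1) = 75·18889465931478580854784 = 1416709944860893564108800.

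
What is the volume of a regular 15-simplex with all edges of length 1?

For a regular n-simplex with edge a, V = (a^n / n!)·√((n+1)/2^n). With a=1, n=15: V ≈ 1.6898e-14.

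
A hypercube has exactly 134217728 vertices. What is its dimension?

2^n = 134217728 ⇒ n = log_2(134217728) = 27.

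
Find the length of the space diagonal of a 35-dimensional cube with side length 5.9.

d = √(5.9² + 5.9² + ... + 5.9²) [35 terms] = √(35·5.9²) = 5.9√35 ≈ 34.9049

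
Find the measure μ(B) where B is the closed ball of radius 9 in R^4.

The n-ball volume is π^(n/2)·r^n/Γ(n/2+1). With n=4, r=9: V = 6561·π^2/2 ≈ 32377.2.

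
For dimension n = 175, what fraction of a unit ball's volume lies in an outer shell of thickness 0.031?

1 - (1-0.031)^175 ≈ 0.995957 ≈ 99.60%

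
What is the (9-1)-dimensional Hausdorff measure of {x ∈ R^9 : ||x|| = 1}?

The surface area of an n-ball is 2π^(n/2) r^(n-1) / Γ(n/2). For n=9, r=1: 32·π^4/105 ≈ 29.6866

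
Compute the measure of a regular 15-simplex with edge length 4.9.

Volume = 4.9^15 · √(16/2^15) / 15! ≈ 0.00038087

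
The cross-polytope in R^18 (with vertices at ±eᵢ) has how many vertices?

The vertices are ±e_1, ..., ±e_18, so there are 2·18 = 36.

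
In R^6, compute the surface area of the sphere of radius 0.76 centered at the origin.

|∂B_6(0.76)| ≈ 7.86172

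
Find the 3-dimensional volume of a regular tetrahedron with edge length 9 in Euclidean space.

Volume = (√2/12) · 9³ = 85.9135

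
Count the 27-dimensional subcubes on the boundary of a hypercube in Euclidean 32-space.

f_27(32-cube) = (32 choose 27) · 2^5 = 6444032.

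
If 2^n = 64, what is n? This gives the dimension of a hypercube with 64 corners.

n = log_2(64) = 6.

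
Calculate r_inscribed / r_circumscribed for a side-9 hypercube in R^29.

r_in = 9/2 (half the side); r_out = 9√29/2 (half the diagonal). Ratio = 1/√29 ≈ 0.185695.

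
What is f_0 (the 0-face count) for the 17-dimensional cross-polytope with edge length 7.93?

Each 0-face is the convex hull of 1 vertex, one chosen as ±e_i from each of 1 distinct axis: 2^1·C(17,1) = 34.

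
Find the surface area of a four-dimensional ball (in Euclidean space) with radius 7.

S_4(7) = 2·π^(4/2)·(7)^3 / Γ(4/2) = 686·π^2 ≈ 6770.55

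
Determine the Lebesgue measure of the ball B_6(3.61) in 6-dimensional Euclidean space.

Volume = π^{6/2}·(3.61)^6/Γ(4) ≈ 11437.8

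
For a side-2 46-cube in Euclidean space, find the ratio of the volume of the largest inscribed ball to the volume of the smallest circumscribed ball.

V_in/V_out = n^(-n/2) = 46^(-46/2) ≈ 5.70913e-39.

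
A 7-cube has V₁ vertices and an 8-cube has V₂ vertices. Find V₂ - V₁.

V₁ = 2^7 = 128. V₂ = 2^8 = 256. V₂ - V₁ = 128.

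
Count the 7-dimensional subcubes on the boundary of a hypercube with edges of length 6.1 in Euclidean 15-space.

Number of 7-faces = C(15,7) · 2^(15-7) = 6435 · 256 = 1647360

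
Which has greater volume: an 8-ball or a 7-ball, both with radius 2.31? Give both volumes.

V_8(2.31) ≈ 3290.67. V_7(2.31) ≈ 1658.3. The 8-ball is larger.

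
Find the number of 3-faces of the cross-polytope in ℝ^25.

An n-cross-polytope has 2^(k+1)·C(n,k+1) k-faces. Here 2^4·C(25,4) = 16·12650 = 202400.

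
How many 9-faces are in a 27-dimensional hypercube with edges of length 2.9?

Choose 9 of 27 axes to span the face (C(27,9) = 4686825 ways), then fix each of the remaining 18 coordinates at one of its two extreme values (2^18 = 262144 ways): 4686825·262144 = 1228623052800.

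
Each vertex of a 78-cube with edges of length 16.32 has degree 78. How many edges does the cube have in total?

The 78-cube has n·2^(n-1) = 78·2^77 = 78·151115727451828646838272 = 11787026741242634453385216 edges.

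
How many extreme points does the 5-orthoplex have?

An n-cross-polytope has 2n vertices; here n = 5, giving 10.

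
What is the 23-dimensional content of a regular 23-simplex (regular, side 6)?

V_23 = √(24) · 6^23 / (23! · 2^(23/2)) ≈ 5.16708e-08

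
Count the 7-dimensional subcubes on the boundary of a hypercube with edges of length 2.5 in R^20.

An n-cube has C(n,k)·2^(n-k) k-faces. Here C(20,7)·2^13 = 77520·8192 = 635043840.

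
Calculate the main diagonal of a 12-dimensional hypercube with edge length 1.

d = √(1² + 1² + ... + 1²) [12 terms] = √(12·1²) = 1√12 ≈ 3.4641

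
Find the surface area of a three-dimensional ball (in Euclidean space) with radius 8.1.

The surface area of an n-ball is 2π^(n/2) r^(n-1) / Γ(n/2). For n=3, r=8.1: 4πr² = 4π·(8.1)² ≈ 824.48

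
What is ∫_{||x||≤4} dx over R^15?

The n-ball volume is π^(n/2)·r^n/Γ(n/2+1). With n=15, r=4: V = 274877906944·π^7/2027025 ≈ 4.09572e+08.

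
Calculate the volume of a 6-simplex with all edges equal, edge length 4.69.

V = (4.69^6 / 6!) · √((6+1) / 2^6) ≈ 4.88836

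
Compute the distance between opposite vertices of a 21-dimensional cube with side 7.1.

d = √(7.1² + 7.1² + ... + 7.1²) [21 terms] = √(21·7.1²) = 7.1√21 ≈ 32.5363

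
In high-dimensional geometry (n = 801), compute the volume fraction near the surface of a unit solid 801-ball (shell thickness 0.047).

1 - (1-0.047)^801 ≈ 1 - 1.792e-17 ≈ 100.000000%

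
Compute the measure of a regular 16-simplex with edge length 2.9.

V = (2.9^16 / 16!) · √((16+1) / 2^16) ≈ 1.92634e-08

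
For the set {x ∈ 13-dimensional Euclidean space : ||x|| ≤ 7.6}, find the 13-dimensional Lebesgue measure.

The n-ball volume is π^(n/2)·r^n/Γ(n/2+1). With n=13, r=7.6: V ≈ 2.56991e+11.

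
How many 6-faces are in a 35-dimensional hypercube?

An n-cube has C(n,k)·2^(n-k) k-faces. Here C(35,6)·2^29 = 1623160·536870912 = 871427389521920.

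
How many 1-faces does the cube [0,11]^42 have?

An n-cube has n·2^(n-1) edges. With n = 42: 42·2199023255552 = 92358976733184.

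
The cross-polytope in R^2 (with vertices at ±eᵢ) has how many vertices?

Number of vertices = 2n = 4.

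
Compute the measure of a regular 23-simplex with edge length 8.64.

For a regular n-simplex with edge a, V = (a^n / n!)·√((n+1)/2^n). With a=8.64, n=23: V ≈ 0.000226768.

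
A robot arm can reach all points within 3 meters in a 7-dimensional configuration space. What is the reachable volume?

V_7(3) = π^(7/2) · (3)^7 / Γ(7/2 + 1) = 11664·π^3/35 ≈ 10333.1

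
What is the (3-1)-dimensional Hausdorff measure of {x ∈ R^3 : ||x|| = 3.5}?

S = n·V_n(r)/r = 3·V_3(3.5)/3.5 (volume-to-surface relation), giving 4πr² = 4π·(3.5)² ≈ 153.938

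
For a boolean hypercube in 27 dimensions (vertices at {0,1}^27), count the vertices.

Number of vertices = 2^27 = 134217728.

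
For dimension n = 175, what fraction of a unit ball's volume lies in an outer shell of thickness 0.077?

1 - (1-0.077)^175 ≈ 0.9999991866 ≈ 99.999919%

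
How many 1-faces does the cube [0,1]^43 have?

The 43-cube has n·2^(n-1) = 43·2^42 = 43·4398046511104 = 189115999977472 edges.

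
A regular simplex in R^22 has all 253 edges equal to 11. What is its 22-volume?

V = (11^22 / 22!) · √((22+1) / 2^22) ≈ 0.169592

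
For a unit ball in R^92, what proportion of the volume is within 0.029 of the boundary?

Shell fraction = 1 - (1-0.029)^92 ≈ 0.933293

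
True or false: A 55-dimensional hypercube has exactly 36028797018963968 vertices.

True. The 55-cube has 2^55 = 36028797018963968 vertices.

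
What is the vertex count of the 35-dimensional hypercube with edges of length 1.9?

Number of vertices = 2^35 = 34359738368.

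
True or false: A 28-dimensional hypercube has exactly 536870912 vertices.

False. The 28-cube has 2^28 = 268435456 vertices.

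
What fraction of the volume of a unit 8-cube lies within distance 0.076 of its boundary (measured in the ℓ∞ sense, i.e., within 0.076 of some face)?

1 - (1 - 2·0.076)^8 = 1 - 0.848^8 ≈ 0.732597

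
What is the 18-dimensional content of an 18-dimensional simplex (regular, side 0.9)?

For a regular n-simplex with edge a, V = (a^n / n!)·√((n+1)/2^n). With a=0.9, n=18: V ≈ 1.99586e-19.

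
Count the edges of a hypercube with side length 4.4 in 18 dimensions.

The 18-cube has n·2^(n-1) = 18·2^17 = 18·131072 = 2359296 edges.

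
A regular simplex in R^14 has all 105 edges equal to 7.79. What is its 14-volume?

V_14 = √(15) · 7.79^14 / (14! · 2^(14/2)) ≈ 1.05184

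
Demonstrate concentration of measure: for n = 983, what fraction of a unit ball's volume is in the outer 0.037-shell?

1 - (1-0.037)^983 ≈ 1 - 8.029e-17 ≈ (100 - 1.11e-14)%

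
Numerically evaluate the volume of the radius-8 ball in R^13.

V_13(8) = π^(13/2) · (8)^13 / Γ(13/2 + 1) = 70368744177664·π^6/135135 ≈ 5.00623e+11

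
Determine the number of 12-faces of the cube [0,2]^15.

An n-cube has C(n,k)·2^(n-k) k-faces. Here C(15,12)·2^3 = 455·8 = 3640.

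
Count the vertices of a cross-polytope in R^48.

An n-cross-polytope has 2n vertices; here n = 48, giving 96.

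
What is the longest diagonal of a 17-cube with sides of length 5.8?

Diagonal = √17 · 5.8 ≈ 23.914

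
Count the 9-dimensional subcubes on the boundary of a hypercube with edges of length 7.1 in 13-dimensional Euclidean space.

An n-cube has C(n,k)·2^(n-k) k-faces. Here C(13,9)·2^4 = 715·16 = 11440.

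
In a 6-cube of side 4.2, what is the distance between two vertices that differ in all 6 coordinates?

d = √(4.2² + 4.2² + ... + 4.2²) [6 terms] = √(6·4.2²) = 4.2√6 ≈ 10.2879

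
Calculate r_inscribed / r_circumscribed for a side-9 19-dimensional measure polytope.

r_in / r_out = (9/2) / (9√19/2) = 1/√19 ≈ 0.229416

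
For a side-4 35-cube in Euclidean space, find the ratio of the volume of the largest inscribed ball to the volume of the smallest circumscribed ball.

Volume scales as r^n, and r_in/r_out = 1/√35, giving (1/√35)^35 ≈ 9.52378e-28.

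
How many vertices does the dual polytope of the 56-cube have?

The 56-dimensional cross-polytope has 2n = 2·56 = 112 vertices.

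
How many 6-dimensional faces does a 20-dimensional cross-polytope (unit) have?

f_6(20-orthoplex) = 2^7 · (20 choose 7) = 9922560.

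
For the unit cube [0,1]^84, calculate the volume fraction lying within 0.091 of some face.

The inner cube has side 1-2·0.091 = 0.818 and volume (0.818)^84 ≈ 4.691e-08, so the shell holds 0.9999999531 of the volume.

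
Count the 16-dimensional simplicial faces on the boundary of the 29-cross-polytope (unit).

Number of 16-faces = 2^(16+1) · C(29,16+1) = 131072 · 51895935 = 6802103992320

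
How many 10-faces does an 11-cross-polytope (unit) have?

An n-cross-polytope has 2^(k+1)·C(n,k+1) k-faces. Here 2^11·C(11,11) = 2048·1 = 2048.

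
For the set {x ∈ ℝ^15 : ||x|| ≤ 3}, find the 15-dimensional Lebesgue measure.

Volume = π^{15/2}·(3)^15/Γ(17/2) = 45349632·π^7/25025 ≈ 5.47329e+06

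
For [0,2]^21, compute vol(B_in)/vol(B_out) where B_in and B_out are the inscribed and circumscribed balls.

V_in / V_out = (r_in/r_out)^21 = (1/√21)^21 = 21^(-21/2) ≈ 1.30827e-14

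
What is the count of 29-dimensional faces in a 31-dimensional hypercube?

f_29(31-cube) = (31 choose 29) · 2^2 = 1860.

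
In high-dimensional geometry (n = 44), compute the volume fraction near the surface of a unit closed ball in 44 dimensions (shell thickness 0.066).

1 - (1-0.066)^44 ≈ 0.950425 ≈ 95.04%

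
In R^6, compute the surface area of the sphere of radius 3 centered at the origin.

S_6(3) = 2·π^(6/2)·(3)^5 / Γ(6/2) = 243·π^3 ≈ 7534.53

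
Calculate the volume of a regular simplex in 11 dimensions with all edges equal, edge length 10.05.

For a regular n-simplex with edge a, V = (a^n / n!)·√((n+1)/2^n). With a=10.05, n=11: V ≈ 202.58.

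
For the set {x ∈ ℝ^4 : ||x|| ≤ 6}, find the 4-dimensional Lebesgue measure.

Volume = π^{4/2}·(6)^4/Γ(3) = 648·π^2 ≈ 6395.5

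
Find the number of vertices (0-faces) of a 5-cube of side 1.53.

Number of 0-faces = C(5,0) · 2^(5-0) = 1 · 32 = 32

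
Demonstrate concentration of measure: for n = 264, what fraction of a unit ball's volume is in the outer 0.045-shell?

1 - (1-0.045)^264 ≈ 0.999995 ≈ 99.999474%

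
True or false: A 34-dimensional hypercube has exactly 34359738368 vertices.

False. The 34-cube has 2^34 = 17179869184 vertices.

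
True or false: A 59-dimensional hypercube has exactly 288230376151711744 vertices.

False. The 59-cube has 2^59 = 576460752303423488 vertices.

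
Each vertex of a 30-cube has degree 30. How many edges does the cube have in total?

An n-cube has n·2^(n-1) edges. With n = 30: 30·536870912 = 16106127360.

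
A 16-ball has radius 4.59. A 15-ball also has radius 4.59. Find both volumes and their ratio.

V_16(4.59) ≈ 9.13443e+09. V_15(4.59) ≈ 3.22567e+09. Ratio V_16/V_15 ≈ 2.832.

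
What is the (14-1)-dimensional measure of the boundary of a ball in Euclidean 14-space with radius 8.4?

S_14(8.4) = 2·π^(14/2)·(8.4)^13 / Γ(14/2) ≈ 8.69716e+12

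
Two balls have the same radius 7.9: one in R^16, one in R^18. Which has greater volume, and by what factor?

V_16(7.9) ≈ 5.41641e+13, V_18(7.9) ≈ 1.17998e+15. The 18-ball is larger by a factor of 21.79.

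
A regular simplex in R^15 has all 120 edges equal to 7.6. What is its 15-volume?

For a regular n-simplex with edge a, V = (a^n / n!)·√((n+1)/2^n). With a=7.6, n=15: V ≈ 0.275448.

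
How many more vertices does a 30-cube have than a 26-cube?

The 30-cube has 2^30 = 1073741824 vertices. The 26-cube has 2^26 = 67108864 vertices. Difference: 1073741824 - 67108864 = 1006632960.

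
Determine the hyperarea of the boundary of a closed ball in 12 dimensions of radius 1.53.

S = n·V_n(r)/r = 12·V_12(1.53)/1.53 (volume-to-surface relation), giving 1723.27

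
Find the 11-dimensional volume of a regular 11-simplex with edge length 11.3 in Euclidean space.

V = (11.3^11 / 11!) · √((11+1) / 2^11) ≈ 735.585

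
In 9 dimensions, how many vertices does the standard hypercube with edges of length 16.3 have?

The 9-cube has 2^9 = 512 vertices.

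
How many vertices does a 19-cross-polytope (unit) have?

f_0(19-orthoplex) = 2^1 · (19 choose 1) = 38.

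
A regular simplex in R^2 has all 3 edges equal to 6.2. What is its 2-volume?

Area = (√3/4) · 6.2² = 16.645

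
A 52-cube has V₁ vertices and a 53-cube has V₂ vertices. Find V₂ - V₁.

V₁ = 2^52 = 4503599627370496. V₂ = 2^53 = 9007199254740992. V₂ - V₁ = 4503599627370496.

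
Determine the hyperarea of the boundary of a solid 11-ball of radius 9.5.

|∂B_11(9.5)| = 6131066257801·π^5/15120 ≈ 1.24089e+11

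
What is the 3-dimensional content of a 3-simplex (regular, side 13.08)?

Volume = (√2/12) · 13.08³ = 263.728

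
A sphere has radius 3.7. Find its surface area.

|∂B_3(3.7)| = 4πr² = 4π·(3.7)² ≈ 172.034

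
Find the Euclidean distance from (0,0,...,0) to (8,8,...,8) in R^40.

Diagonal = √40 · 8 ≈ 50.5964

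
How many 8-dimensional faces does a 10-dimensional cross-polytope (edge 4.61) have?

Number of 8-faces = 2^(8+1) · C(10,8+1) = 512 · 10 = 5120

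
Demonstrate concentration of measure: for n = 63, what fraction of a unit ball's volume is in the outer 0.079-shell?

1 - (1-0.079)^63 ≈ 0.994398 ≈ 99.44%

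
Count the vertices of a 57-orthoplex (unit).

Number of vertices = 2n = 114.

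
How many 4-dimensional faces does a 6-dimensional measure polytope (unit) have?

Choose 4 of 6 axes to span the face (C(6,4) = 15 ways), then fix each of the remaining 2 coordinates at one of its two extreme values (2^2 = 4 ways): 15·4 = 60.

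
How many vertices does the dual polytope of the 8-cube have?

Number of vertices = 2n = 16.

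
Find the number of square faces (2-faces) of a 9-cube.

Number of 2-faces = C(9,2) · 2^(9-2) = 36 · 128 = 4608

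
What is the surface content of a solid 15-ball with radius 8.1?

S = n·V_n(r)/r = 15·V_15(8.1)/8.1 (volume-to-surface relation), giving 2.99441e+13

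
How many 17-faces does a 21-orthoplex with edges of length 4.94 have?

Number of 17-faces = 2^(17+1) · C(21,17+1) = 262144 · 1330 = 348651520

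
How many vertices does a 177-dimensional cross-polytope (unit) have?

Number of vertices = 2n = 354.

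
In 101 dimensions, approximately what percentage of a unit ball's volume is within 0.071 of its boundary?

1 - (1-0.071)^101 ≈ 0.999412 ≈ 99.94%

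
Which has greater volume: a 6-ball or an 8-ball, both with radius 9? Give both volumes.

V_6(9) ≈ 2.74633e+06. V_8(9) ≈ 1.74714e+08. The 8-ball is larger.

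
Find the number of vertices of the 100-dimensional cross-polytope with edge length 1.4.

An n-cross-polytope has 2n vertices; here n = 100, giving 200.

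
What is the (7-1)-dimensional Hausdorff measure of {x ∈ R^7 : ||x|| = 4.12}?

|∂B_7(4.12)| ≈ 161756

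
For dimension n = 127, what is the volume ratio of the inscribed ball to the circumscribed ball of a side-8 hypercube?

The radii are 8/2 and 8√127/2, so the volume ratio is (1/√127)^127 = 127^{-127/2} ≈ 2.56132e-134.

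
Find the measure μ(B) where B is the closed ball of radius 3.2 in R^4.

V_4(3.2) = π^(4/2) · (3.2)^4 / Γ(4/2 + 1) ≈ 517.452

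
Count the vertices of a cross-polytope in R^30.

The vertices are ±e_1, ..., ±e_30, so there are 2·30 = 60.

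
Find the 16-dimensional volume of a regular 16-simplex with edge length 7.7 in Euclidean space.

Volume = 7.7^16 · √(17/2^16) / 16! ≈ 0.117548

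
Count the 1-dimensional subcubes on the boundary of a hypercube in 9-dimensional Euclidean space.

Number of 1-faces = C(9,1) · 2^(9-1) = 9 · 256 = 2304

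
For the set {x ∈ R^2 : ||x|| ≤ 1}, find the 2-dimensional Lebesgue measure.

The n-ball volume is π^(n/2)·r^n/Γ(n/2+1). With n=2, r=1: V = π ≈ 3.14159.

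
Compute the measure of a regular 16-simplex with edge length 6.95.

V = (6.95^16 / 16!) · √((16+1) / 2^16) ≈ 0.0228098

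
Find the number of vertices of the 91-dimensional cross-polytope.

An n-cross-polytope has 2n vertices; here n = 91, giving 182.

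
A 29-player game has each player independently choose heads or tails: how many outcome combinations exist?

An n-cube has 2^n vertices; for n = 29 that is 2^29 = 536870912.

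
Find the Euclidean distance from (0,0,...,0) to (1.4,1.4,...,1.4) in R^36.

||(1.4,1.4,...,1.4)|| = √(36)·1.4 = 8.4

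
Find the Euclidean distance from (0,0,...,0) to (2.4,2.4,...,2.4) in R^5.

Diagonal = √5 · 2.4 ≈ 5.36656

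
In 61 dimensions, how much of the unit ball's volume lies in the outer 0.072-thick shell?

V(inner)/V(outer) = ((1-0.072)/1)^61 ≈ 0.01048, so the shell fraction is 0.989518.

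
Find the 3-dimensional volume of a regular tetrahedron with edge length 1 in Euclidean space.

Volume = (√2/12) · 1³ = 0.117851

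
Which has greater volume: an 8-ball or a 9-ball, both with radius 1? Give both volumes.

V_8(1) ≈ 4.05871. V_9(1) ≈ 3.29851. The 8-ball is larger.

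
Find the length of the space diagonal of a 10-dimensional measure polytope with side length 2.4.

Diagonal = √10 · 2.4 ≈ 7.58947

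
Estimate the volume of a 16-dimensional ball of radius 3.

V_16(3) = π^(16/2) · (3)^16 / Γ(16/2 + 1) = 4782969·π^8/4480 ≈ 1.01302e+07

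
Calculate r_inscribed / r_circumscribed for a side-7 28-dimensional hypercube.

r_in / r_out = (7/2) / (7√28/2) = 1/√28 ≈ 0.188982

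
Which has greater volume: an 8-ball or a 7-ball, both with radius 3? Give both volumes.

V_8(3) ≈ 26629.2. V_7(3) ≈ 10333.1. The 8-ball is larger.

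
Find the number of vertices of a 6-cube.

Number of vertices = 2^6 = 64.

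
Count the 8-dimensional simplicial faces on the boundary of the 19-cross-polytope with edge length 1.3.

f_8(19-orthoplex) = 2^9 · (19 choose 9) = 47297536.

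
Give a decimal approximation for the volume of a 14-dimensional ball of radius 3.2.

The n-ball volume is π^(n/2)·r^n/Γ(n/2+1). With n=14, r=3.2: V ≈ 7.07487e+06.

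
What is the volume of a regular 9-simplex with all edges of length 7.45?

Volume = 7.45^9 · √(10/2^9) / 9! ≈ 27.2275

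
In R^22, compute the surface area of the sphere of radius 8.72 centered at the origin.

|∂B_22(8.72)| ≈ 9.13612e+18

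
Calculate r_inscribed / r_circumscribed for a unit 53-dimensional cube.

r_in = 1/2 (half the side); r_out = 1√53/2 (half the diagonal). Ratio = 1/√53 ≈ 0.137361.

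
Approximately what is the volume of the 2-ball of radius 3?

V_2(3) = π^(2/2) · (3)^2 / Γ(2/2 + 1) = 9·π ≈ 28.2743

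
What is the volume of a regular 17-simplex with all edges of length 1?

V_17 = √(18) · 1^17 / (17! · 2^(17/2)) ≈ 3.29468e-17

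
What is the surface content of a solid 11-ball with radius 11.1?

S = n·V_n(r)/r = 11·V_11(11.1)/11.1 (volume-to-surface relation), giving 5.88474e+11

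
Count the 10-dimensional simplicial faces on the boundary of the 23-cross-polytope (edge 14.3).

f_10(23-orthoplex) = 2^11 · (23 choose 11) = 2769055744.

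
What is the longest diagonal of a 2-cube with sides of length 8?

d = √(8² + 8² + ... + 8²) [2 terms] = √(2·8²) = 8√2 ≈ 11.3137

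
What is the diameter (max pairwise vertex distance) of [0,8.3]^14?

Diagonal = √14 · 8.3 ≈ 31.0558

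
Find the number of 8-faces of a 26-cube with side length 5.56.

f_8(26-cube) = (26 choose 8) · 2^18 = 409541017600.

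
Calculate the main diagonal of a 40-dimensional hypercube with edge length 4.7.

The space diagonal of an n-cube of side s is s√n. Here 4.7·√40 ≈ 29.7254.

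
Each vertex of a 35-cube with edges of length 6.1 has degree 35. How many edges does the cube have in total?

Number of 1-faces = C(35,1)·2^(35-1) = 35·17179869184 = 601295421440.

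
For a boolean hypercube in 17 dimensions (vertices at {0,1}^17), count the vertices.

An n-cube has 2^n vertices; for n = 17 that is 2^17 = 131072.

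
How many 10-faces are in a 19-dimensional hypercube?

An n-cube has C(n,k)·2^(n-k) k-faces. Here C(19,10)·2^9 = 92378·512 = 47297536.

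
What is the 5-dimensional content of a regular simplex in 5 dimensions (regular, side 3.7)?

V_5 = √(6) · 3.7^5 / (5! · 2^(5/2)) ≈ 2.50223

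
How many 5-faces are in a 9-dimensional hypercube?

Number of 5-faces = C(9,5) · 2^(9-5) = 126 · 16 = 2016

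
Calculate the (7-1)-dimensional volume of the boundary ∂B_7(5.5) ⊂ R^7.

The surface area of an n-ball is 2π^(n/2) r^(n-1) / Γ(n/2). For n=7, r=5.5: 1771561·π^3/60 ≈ 915492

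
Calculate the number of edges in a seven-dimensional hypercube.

The 7-cube has n·2^(n-1) = 7·2^6 = 7·64 = 448 edges.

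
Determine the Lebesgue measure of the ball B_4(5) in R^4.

The n-ball volume is π^(n/2)·r^n/Γ(n/2+1). With n=4, r=5: V = 625·π^2/2 ≈ 3084.25.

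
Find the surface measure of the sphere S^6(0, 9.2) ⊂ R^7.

|∂B_7(9.2)| ≈ 2.00542e+07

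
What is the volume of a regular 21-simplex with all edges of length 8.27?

For a regular n-simplex with edge a, V = (a^n / n!)·√((n+1)/2^n). With a=8.27, n=21: V ≈ 0.001174.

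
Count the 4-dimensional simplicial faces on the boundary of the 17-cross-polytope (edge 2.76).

f_4(17-orthoplex) = 2^5 · (17 choose 5) = 198016.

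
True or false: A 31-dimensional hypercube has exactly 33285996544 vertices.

False. The 31-cube has 2^31 = 2147483648 vertices.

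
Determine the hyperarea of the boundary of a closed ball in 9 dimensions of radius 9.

S_9(9) = 2·π^(9/2)·(9)^8 / Γ(9/2) = 459165024·π^4/35 ≈ 1.27791e+09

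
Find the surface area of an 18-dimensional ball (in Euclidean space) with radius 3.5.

S = n·V_n(r)/r = 18·V_18(3.5)/3.5 (volume-to-surface relation), giving 33232930569601·π^9/377487360 ≈ 2.62431e+09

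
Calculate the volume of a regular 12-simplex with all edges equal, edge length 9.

For a regular n-simplex with edge a, V = (a^n / n!)·√((n+1)/2^n). With a=9, n=12: V ≈ 33.2173.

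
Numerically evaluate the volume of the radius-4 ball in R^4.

Volume = π^{4/2}·(4)^4/Γ(3) = 128·π^2 ≈ 1263.31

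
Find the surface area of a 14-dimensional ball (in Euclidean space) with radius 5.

S_14(5) = 2·π^(14/2)·(5)^13 / Γ(14/2) = 244140625·π^7/72 ≈ 1.02413e+10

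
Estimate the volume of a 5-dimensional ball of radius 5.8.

The n-ball volume is π^(n/2)·r^n/Γ(n/2+1). With n=5, r=5.8: V ≈ 34549.2.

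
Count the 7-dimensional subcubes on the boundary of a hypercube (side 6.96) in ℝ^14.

Choose 7 of 14 axes to span the face (C(14,7) = 3432 ways), then fix each of the remaining 7 coordinates at one of its two extreme values (2^7 = 128 ways): 3432·128 = 439296.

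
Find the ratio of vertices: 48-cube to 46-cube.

The 48-cube has 2^48 = 281474976710656 vertices. The 46-cube has 2^46 = 70368744177664 vertices. Ratio: 281474976710656/70368744177664 = 4.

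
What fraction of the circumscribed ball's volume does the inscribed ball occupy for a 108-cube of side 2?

V_in / V_out = (r_in/r_out)^108 = (1/√108)^108 = 108^(-108/2) ≈ 1.56717e-110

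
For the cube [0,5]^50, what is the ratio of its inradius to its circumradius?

r_in = 5/2 (half the side); r_out = 5√50/2 (half the diagonal). Ratio = 1/√50 ≈ 0.141421.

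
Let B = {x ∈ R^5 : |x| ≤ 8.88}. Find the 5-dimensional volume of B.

The n-ball volume is π^(n/2)·r^n/Γ(n/2+1). With n=5, r=8.88: V ≈ 290645.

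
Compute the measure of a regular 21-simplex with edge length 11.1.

V_21 = √(22) · 11.1^21 / (21! · 2^(21/2)) ≈ 0.567329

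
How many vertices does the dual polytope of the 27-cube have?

The vertices are ±e_1, ..., ±e_27, so there are 2·27 = 54.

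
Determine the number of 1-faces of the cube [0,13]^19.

Number of 1-faces = C(19,1) · 2^(19-1) = 19 · 262144 = 4980736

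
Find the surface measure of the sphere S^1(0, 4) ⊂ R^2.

The surface area of an n-ball is 2π^(n/2) r^(n-1) / Γ(n/2). For n=2, r=4: 2πr = 2π·4 ≈ 25.1327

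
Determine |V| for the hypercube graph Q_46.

The 46-cube has 2^46 = 70368744177664 vertices.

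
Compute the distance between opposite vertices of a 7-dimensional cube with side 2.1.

||(2.1,2.1,...,2.1)|| = √(7)·2.1 ≈ 5.55608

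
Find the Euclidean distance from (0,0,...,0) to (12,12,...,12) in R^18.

The space diagonal of an n-cube of side s is s√n. Here 12·√18 ≈ 50.9117.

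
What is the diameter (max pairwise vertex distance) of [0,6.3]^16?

||(6.3,6.3,...,6.3)|| = √(16)·6.3 = 25.2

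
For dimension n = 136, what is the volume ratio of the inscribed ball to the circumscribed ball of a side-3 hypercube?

V_in/V_out = n^(-n/2) = 136^(-136/2) ≈ 8.30528e-146.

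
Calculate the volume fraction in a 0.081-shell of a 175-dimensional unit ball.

V(inner)/V(outer) = ((1-0.081)/1)^175 ≈ 3.804e-07, so the shell fraction is 0.9999996196.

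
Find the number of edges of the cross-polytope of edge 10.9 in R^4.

Number of 1-faces = 2^(1+1) · C(4,1+1) = 4 · 6 = 24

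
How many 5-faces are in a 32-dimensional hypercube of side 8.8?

Number of 5-faces = C(32,5) · 2^(32-5) = 201376 · 134217728 = 27028229193728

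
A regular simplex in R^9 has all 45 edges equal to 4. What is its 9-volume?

V_9 = √(10) · 4^9 / (9! · 2^(9/2)) ≈ 0.100958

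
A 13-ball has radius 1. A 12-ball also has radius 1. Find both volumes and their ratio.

V_13(1) ≈ 0.910629. V_12(1) ≈ 1.33526. Ratio V_13/V_12 ≈ 0.682.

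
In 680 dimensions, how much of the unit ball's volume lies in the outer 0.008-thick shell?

V(inner)/V(outer) = ((1-0.008)/1)^680 ≈ 0.004246, so the shell fraction is 0.995754.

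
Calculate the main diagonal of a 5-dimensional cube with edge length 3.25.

Diagonal = √5 · 3.25 ≈ 7.26722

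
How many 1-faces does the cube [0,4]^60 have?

The 60-cube has n·2^(n-1) = 60·2^59 = 60·576460752303423488 = 34587645138205409280 edges.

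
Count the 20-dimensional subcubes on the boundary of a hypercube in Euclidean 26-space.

f_20(26-cube) = (26 choose 20) · 2^6 = 14734720.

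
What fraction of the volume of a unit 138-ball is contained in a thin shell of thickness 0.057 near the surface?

Shell fraction = 1 - (1-0.057)^138 ≈ 0.999696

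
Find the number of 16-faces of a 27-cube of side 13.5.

Number of 16-faces = C(27,16) · 2^(27-16) = 13037895 · 2048 = 26701608960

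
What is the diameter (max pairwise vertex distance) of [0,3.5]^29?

||(3.5,3.5,...,3.5)|| = √(29)·3.5 ≈ 18.8481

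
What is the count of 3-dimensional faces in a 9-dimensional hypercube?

f_3(9-cube) = (9 choose 3) · 2^6 = 5376.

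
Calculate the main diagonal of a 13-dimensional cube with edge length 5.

||(5,5,...,5)|| = √(13)·5 ≈ 18.0278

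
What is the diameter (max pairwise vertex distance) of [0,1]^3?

The space diagonal of an n-cube of side s is s√n. Here 1·√3 ≈ 1.73205.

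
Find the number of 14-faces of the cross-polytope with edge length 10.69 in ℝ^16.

An n-cross-polytope has 2^(k+1)·C(n,k+1) k-faces. Here 2^15·C(16,15) = 32768·16 = 524288.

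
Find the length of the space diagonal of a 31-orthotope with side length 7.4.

The space diagonal of an n-cube of side s is s√n. Here 7.4·√31 ≈ 41.2015.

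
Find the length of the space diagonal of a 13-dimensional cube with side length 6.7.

d = √(6.7² + 6.7² + ... + 6.7²) [13 terms] = √(13·6.7²) = 6.7√13 ≈ 24.1572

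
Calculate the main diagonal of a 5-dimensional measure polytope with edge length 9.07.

||(9.07,9.07,...,9.07)|| = √(5)·9.07 ≈ 20.2811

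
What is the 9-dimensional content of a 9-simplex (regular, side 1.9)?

For a regular n-simplex with edge a, V = (a^n / n!)·√((n+1)/2^n). With a=1.9, n=9: V ≈ 0.000124275.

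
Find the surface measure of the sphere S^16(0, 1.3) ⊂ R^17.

The surface area of an n-ball is 2π^(n/2) r^(n-1) / Γ(n/2). For n=17, r=1.3: 159.479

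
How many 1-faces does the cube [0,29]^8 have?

Number of 1-faces = C(8,1)·2^(8-1) = 8·128 = 1024.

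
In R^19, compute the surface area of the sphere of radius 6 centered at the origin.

The surface area of an n-ball is 2π^(n/2) r^(n-1) / Γ(n/2). For n=19, r=6: 1283918464548864·π^9/425425 ≈ 8.99629e+13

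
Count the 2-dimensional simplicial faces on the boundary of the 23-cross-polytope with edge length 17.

An n-cross-polytope has 2^(k+1)·C(n,k+1) k-faces. Here 2^3·C(23,3) = 8·1771 = 14168.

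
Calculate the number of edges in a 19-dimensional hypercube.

Each of the 2^19 = 524288 vertices has degree 19; total edges = 19·2^19/2 = 4980736.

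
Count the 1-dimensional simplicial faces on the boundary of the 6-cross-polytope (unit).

An n-cross-polytope has 2^(k+1)·C(n,k+1) k-faces. Here 2^2·C(6,2) = 4·15 = 60.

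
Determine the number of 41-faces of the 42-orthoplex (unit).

An n-cross-polytope has 2^(k+1)·C(n,k+1) k-faces. Here 2^42·C(42,42) = 4398046511104·1 = 4398046511104.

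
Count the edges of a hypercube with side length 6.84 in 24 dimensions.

Each of the 2^24 = 16777216 vertices has degree 24; total edges = 24·2^24/2 = 201326592.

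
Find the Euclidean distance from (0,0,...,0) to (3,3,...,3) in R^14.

The space diagonal of an n-cube of side s is s√n. Here 3·√14 ≈ 11.225.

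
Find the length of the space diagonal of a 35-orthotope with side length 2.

The space diagonal of an n-cube of side s is s√n. Here 2·√35 ≈ 11.8322.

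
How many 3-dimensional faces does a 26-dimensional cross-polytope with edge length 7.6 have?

f_3(26-orthoplex) = 2^4 · (26 choose 4) = 239200.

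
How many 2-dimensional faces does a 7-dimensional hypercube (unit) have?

Number of 2-faces = C(7,2) · 2^(7-2) = 21 · 32 = 672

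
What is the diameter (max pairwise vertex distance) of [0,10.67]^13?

The space diagonal of an n-cube of side s is s√n. Here 10.67·√13 ≈ 38.4712.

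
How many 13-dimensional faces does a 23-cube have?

An n-cube has C(n,k)·2^(n-k) k-faces. Here C(23,13)·2^10 = 1144066·1024 = 1171523584.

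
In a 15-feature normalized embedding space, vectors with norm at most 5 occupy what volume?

Volume = π^{15/2}·(5)^15/Γ(17/2) = 312500000000·π^7/81081 ≈ 1.16407e+10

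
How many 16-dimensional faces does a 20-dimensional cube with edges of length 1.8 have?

f_16(20-cube) = (20 choose 16) · 2^4 = 77520.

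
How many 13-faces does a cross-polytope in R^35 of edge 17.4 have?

An n-cross-polytope has 2^(k+1)·C(n,k+1) k-faces. Here 2^14·C(35,14) = 16384·2319959400 = 38010214809600.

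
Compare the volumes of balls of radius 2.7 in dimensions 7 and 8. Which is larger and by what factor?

V_7(2.7) ≈ 4942.27, V_8(2.7) ≈ 11463. The 8-ball is larger by a factor of 2.319.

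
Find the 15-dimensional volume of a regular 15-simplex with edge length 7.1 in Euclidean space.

V = (7.1^15 / 15!) · √((15+1) / 2^15) ≈ 0.0992455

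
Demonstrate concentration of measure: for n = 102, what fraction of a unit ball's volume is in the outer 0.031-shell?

1 - (1-0.031)^102 ≈ 0.959726 ≈ 95.97%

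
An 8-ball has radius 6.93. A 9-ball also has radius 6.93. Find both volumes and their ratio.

V_8(6.93) ≈ 2.15901e+07. V_9(6.93) ≈ 1.21595e+08. Ratio V_8/V_9 ≈ 0.1776.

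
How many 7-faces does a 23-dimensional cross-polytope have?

Number of 7-faces = 2^(7+1) · C(23,7+1) = 256 · 490314 = 125520384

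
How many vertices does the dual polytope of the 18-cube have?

The vertices are ±e_1, ..., ±e_18, so there are 2·18 = 36.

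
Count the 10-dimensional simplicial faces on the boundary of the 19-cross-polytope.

Each 10-face is the convex hull of 11 vertices, one chosen as ±e_i from each of 11 distinct axes: 2^11·C(19,11) = 154791936.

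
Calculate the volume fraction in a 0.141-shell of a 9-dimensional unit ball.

V(inner)/V(outer) = ((1-0.141)/1)^9 ≈ 0.2546, so the shell fraction is 0.745353.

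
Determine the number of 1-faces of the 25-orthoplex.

Number of 1-faces = 2^(1+1) · C(25,1+1) = 4 · 300 = 1200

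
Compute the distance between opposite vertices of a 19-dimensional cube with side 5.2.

d = √(5.2² + 5.2² + ... + 5.2²) [19 terms] = √(19·5.2²) = 5.2√19 ≈ 22.6663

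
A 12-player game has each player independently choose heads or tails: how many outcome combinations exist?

An n-cube has 2^n vertices; for n = 12 that is 2^12 = 4096.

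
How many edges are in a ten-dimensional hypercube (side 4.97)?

Choose 1 of 10 axes to span the face (C(10,1) = 10 ways), then fix each of the remaining 9 coordinates at one of its two extreme values (2^9 = 512 ways): 10·512 = 5120.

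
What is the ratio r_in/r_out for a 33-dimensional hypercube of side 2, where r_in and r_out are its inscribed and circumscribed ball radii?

For an n-cube of any side s, the inradius is s/2 and the circumradius is s√n/2, so the ratio is 1/√33 ≈ 0.174078.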